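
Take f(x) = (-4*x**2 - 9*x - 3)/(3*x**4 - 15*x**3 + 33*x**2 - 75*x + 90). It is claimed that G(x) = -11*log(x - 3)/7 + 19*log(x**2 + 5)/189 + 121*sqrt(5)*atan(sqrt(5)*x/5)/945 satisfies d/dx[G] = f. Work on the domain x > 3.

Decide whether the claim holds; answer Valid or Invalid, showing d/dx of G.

Invalid: d/dx[G] - f = -37/(27*x - 54), which is not 0.

d/dx[G] = (-37*x**2 + x - 264)/(27*x**3 - 81*x**2 + 135*x - 405)
d/dx[G] - f(x) = -37/(27*x - 54) != 0.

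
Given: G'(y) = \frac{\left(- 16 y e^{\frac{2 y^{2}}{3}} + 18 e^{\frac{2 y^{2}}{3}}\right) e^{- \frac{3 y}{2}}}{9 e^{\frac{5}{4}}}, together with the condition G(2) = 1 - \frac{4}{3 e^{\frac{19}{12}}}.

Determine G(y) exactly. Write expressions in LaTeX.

The substitution u = \frac{2 y^{2}}{3} - \frac{3 y}{2} - \frac{5}{4} works: G'(y) is exactly (dG/du)*(du/dy) for that inner function.
A general antiderivative is - \frac{4 e^{\frac{2 y^{2}}{3} - \frac{3 y}{2} - \frac{5}{4}}}{3} + C.
The condition gives C = 1 - \frac{4}{3 e^{\frac{19}{12}}} - (- \frac{4}{3 e^{\frac{19}{12}}}) = 1.
So G(y) = \frac{\left(3 e^{\frac{5}{4}} e^{\frac{3 y}{2}} e^{- \frac{2 y^{2}}{3}} - 4\right) e^{- \frac{3 y}{2}} e^{\frac{2 y^{2}}{3}}}{3 e^{\frac{5}{4}}}.
Check: d/dy[\frac{\left(3 e^{\frac{5}{4}} e^{\frac{3 y}{2}} e^{- \frac{2 y^{2}}{3}} - 4\right) e^{- \frac{3 y}{2}} e^{\frac{2 y^{2}}{3}}}{3 e^{\frac{5}{4}}}] = \frac{\left(- 16 y e^{\frac{2 y^{2}}{3}} + 18 e^{\frac{2 y^{2}}{3}}\right) e^{- \frac{3 y}{2}}}{9 e^{\frac{5}{4}}} = G'(y).

G(y) = \frac{\left(3 e^{\frac{5}{4}} e^{\frac{3 y}{2}} e^{- \frac{2 y^{2}}{3}} - 4\right) e^{- \frac{3 y}{2}} e^{\frac{2 y^{2}}{3}}}{3 e^{\frac{5}{4}}}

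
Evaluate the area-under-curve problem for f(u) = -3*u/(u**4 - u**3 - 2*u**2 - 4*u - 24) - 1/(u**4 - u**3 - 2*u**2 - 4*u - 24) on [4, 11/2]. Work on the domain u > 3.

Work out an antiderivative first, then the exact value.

Antiderivative: F(u) = -2*log(u - 3)/13 - log(u + 2)/8 + 29*log(u**2 + 4)/208 + 11*atan(u/2)/104; value = -29*log(20)/208 - log(15/2)/8 - 2*log(5/2)/13 - 11*atan(2)/104 + 11*atan(11/4)/104 + log(6)/8 + 29*log(137/4)/208

The denominator factors as (u - 3)*(u + 2)*(u**2 + 4); partial fractions split f into directly integrable pieces: (29*u + 22)/(104*(u**2 + 4)) - 1/(8*(u + 2)) - 2/(13*(u - 3)).
F(u) = -2*log(u - 3)/13 - log(u + 2)/8 + 29*log(u**2 + 4)/208 + 11*atan(u/2)/104 is an antiderivative of f.
Check: d/du[-2*log(u - 3)/13 - log(u + 2)/8 + 29*log(u**2 + 4)/208 + 11*atan(u/2)/104] = (-3*u - 1)/(u**4 - u**3 - 2*u**2 - 4*u - 24), which equals f(u).
F(11/2) = -log(15/2)/8 - 2*log(5/2)/13 + 11*atan(11/4)/104 + 29*log(137/4)/208; F(4) = -log(6)/8 + 11*atan(2)/104 + 29*log(20)/208.
Integral = F(11/2) - F(4) = -29*log(20)/208 - log(15/2)/8 - 2*log(5/2)/13 - 11*atan(2)/104 + 11*atan(11/4)/104 + log(6)/8 + 29*log(137/4)/208.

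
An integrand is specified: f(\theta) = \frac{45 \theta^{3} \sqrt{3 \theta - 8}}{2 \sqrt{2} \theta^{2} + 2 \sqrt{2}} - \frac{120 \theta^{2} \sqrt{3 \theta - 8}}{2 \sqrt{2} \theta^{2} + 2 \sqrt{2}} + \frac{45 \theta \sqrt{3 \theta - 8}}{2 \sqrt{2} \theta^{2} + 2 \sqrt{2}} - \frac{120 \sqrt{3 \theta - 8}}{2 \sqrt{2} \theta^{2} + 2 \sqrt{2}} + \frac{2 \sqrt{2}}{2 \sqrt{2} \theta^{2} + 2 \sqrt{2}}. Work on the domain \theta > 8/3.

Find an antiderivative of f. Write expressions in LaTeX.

An antiderivative is F(\theta) = \frac{9 \sqrt{2} \theta^{2} \sqrt{3 \theta - 8} - 48 \sqrt{2} \theta \sqrt{3 \theta - 8} + 64 \sqrt{2} \sqrt{3 \theta - 8} + 2 \operatorname{atan}{\left(\theta \right)}}{2}.

Integrate term by term and add the pieces.
Check: d/d\theta[\frac{9 \sqrt{2} \theta^{2} \sqrt{3 \theta - 8} - 48 \sqrt{2} \theta \sqrt{3 \theta - 8} + 64 \sqrt{2} \sqrt{3 \theta - 8} + 2 \operatorname{atan}{\left(\theta \right)}}{2}] = \frac{135 \sqrt{2} \theta^{4} - 720 \sqrt{2} \theta^{3} + 1095 \sqrt{2} \theta^{2} - 720 \sqrt{2} \theta + 4 \sqrt{3 \theta - 8} + 960 \sqrt{2}}{4 \theta^{2} \sqrt{3 \theta - 8} + 4 \sqrt{3 \theta - 8}}, which equals f(\theta).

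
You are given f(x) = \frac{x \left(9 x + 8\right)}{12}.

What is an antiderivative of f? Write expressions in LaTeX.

Differentiate the proposed F(x) back; it has to land on f(x) exactly.
Check: d/dx[\frac{x^{3}}{4} + \frac{x^{2}}{3}] = \frac{3 x^{2}}{4} + \frac{2 x}{3}, which equals f(x).

An antiderivative is F(x) = \frac{x^{3}}{4} + \frac{x^{2}}{3}.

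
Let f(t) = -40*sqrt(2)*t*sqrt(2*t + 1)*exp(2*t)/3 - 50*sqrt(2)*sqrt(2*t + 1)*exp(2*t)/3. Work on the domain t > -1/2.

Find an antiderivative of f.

An antiderivative is F(t) = -10*sqrt(2)*(2*t + 1)**(3/2)*exp(2*t)/3.

f has the shape u'v + uv' for u = -5*(4*t + 2)**(3/2)/3 and v = exp(2*t) — it is the derivative of the product u*v.
Check: d/dt[-10*sqrt(2)*(2*t + 1)**(3/2)*exp(2*t)/3] = -40*sqrt(2)*t*sqrt(2*t + 1)*exp(2*t)/3 - 50*sqrt(2)*sqrt(2*t + 1)*exp(2*t)/3 = f(t).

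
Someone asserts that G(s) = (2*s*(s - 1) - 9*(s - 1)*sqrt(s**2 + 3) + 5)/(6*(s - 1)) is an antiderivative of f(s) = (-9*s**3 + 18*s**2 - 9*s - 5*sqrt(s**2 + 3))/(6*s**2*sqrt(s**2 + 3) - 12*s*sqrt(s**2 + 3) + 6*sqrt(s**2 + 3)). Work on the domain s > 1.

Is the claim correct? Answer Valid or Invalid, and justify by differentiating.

d/ds[G] = (-9*s**3 + 2*s**2*sqrt(s**2 + 3) + 18*s**2 - 4*s*sqrt(s**2 + 3) - 9*s - 3*sqrt(s**2 + 3))/(6*s**2*sqrt(s**2 + 3) - 12*s*sqrt(s**2 + 3) + 6*sqrt(s**2 + 3))
d/ds[G] - f(s) = 1/3 != 0.

Invalid: d/ds[G] - f = 1/3, which is not 0.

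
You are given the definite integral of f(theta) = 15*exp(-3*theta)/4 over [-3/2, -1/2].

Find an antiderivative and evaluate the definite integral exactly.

Antiderivative: F(theta) = -5*exp(-3*theta)/4; value = -5*exp(3/2)/4 + 5*exp(9/2)/4

A first test for any F(theta): its theta-derivative must equal f(theta) identically.
F(theta) = -5*exp(-3*theta)/4 is an antiderivative of f.
Check: d/dtheta[-5*exp(-3*theta)/4] = 15*exp(-3*theta)/4 = f(theta).
F(-1/2) = -5*exp(3/2)/4; F(-3/2) = -5*exp(9/2)/4.
Integral = F(-1/2) - F(-3/2) = -5*exp(3/2)/4 + 5*exp(9/2)/4.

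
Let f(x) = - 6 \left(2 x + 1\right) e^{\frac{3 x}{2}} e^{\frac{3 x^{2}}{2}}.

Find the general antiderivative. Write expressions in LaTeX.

F(x) = - 4 e^{\frac{3 x}{2}} e^{\frac{3 x^{2}}{2}} + C

The substitution u = \frac{3 x^{2}}{2} + \frac{3 x}{2} works: f is exactly (dF/du)*(du/dx) for that inner function.
Check: d/dx[- 4 e^{\frac{3 x}{2}} e^{\frac{3 x^{2}}{2}}] = - 12 x e^{\frac{3 x}{2}} e^{\frac{3 x^{2}}{2}} - 6 e^{\frac{3 x}{2}} e^{\frac{3 x^{2}}{2}}, which equals f(x).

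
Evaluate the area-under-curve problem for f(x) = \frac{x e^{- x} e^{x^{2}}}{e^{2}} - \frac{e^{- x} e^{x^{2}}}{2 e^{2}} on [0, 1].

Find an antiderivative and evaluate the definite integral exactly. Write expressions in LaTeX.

Antiderivative: F(x) = \frac{e^{- x} e^{x^{2}}}{2 e^{2}}; value = 0

The substitution u = x^{2} - x - 2 works: f is exactly (dF/du)*(du/dx) for that inner function.
F(x) = \frac{e^{- x} e^{x^{2}}}{2 e^{2}} is an antiderivative of f.
Check: d/dx[\frac{e^{- x} e^{x^{2}}}{2 e^{2}}] = \frac{\left(2 x e^{x^{2}} - e^{x^{2}}\right) e^{- x}}{2 e^{2}}, which equals f(x).
F(1) = \frac{1}{2 e^{2}}; F(0) = \frac{1}{2 e^{2}}.
Integral = F(1) - F(0) = 0.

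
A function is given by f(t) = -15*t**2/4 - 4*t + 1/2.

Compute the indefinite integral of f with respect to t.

Integrate term by term and add the pieces.
Check: d/dt[-5*t**3/4 - 2*t**2 + t/2] = -15*t**2/4 - 4*t + 1/2 = f(t).

F(t) = -5*t**3/4 - 2*t**2 + t/2 + C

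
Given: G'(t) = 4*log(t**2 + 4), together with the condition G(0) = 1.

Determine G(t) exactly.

G(t) = 4*t*log(t**2 + 4) - 8*t + 16*atan(t/2) + 1

Check a candidate G(t) by differentiating: d/dt[G] must match the given G'(t).
A general antiderivative is 4*t*log(t**2 + 4) - 8*t + 16*atan(t/2) + C.
The condition gives C = 1 - (0) = 1.
So G(t) = 4*t*log(t**2 + 4) - 8*t + 16*atan(t/2) + 1.
Check: d/dt[4*t*log(t**2 + 4) - 8*t + 16*atan(t/2) + 1] = 4*log(t**2 + 4) = G'(t).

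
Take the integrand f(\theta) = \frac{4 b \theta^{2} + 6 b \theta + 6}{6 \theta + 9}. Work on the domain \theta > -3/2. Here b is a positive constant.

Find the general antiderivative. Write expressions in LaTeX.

F(\theta) = \frac{b \theta^{2} + 3 \log{\left(4 \theta + 6 \right)}}{3} + C

Since d/d\theta undoes antidifferentiation here, F'(\theta) = f(\theta) is required of F(\theta).
Check: d/d\theta[\frac{b \theta^{2} + 3 \log{\left(4 \theta + 6 \right)}}{3}] = \frac{4 b \theta^{2} + 6 b \theta + 6}{6 \theta + 9} = f(\theta).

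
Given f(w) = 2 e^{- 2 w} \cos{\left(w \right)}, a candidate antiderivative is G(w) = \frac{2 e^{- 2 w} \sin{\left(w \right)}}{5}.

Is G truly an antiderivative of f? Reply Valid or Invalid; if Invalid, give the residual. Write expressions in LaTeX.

Invalid: d/dw[G] - f = \frac{\left(- 4 \sin{\left(w \right)} - 8 \cos{\left(w \right)}\right) e^{- 2 w}}{5}, which is not 0.

d/dw[G] = \frac{\left(- 4 \sin{\left(w \right)} + 2 \cos{\left(w \right)}\right) e^{- 2 w}}{5}
d/dw[G] - f(w) = \frac{\left(- 4 \sin{\left(w \right)} - 8 \cos{\left(w \right)}\right) e^{- 2 w}}{5} != 0.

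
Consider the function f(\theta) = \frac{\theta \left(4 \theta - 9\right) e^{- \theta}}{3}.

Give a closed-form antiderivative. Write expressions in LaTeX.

An antiderivative is F(\theta) = \frac{\left(- 4 \theta^{2} + \theta + 1\right) e^{- \theta}}{3}.

f has the shape u'v + uv' for u = - \frac{4 \theta^{2}}{3} + \frac{\theta}{3} + \frac{1}{3} and v = e^{- \theta} — it is the derivative of the product u*v.
Check: d/d\theta[\frac{\left(- 4 \theta^{2} + \theta + 1\right) e^{- \theta}}{3}] = \frac{\left(4 \theta^{2} - 9 \theta\right) e^{- \theta}}{3}, which equals f(\theta).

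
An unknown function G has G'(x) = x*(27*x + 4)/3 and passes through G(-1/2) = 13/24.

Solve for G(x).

G(x) = (36*x**3 + 8*x**2 + 9)/12

Recover the given G'(x) by differentiating a candidate G(x); any mismatch rules it out.
A general antiderivative is 3*x**3 + 2*x**2/3 + 1/4 + C.
The condition gives C = 13/24 - (1/24) = 1/2.
So G(x) = (36*x**3 + 8*x**2 + 9)/12.
Check: d/dx[(36*x**3 + 8*x**2 + 9)/12] = 9*x**2 + 4*x/3, which equals G'(x).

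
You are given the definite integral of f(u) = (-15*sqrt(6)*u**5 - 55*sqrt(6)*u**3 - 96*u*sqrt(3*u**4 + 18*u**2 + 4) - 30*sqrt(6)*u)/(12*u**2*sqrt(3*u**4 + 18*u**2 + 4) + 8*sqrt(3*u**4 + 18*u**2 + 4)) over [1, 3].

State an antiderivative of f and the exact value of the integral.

Any candidate F(u) must reproduce f(u) exactly when differentiated.
F(u) = -5*sqrt(u**4/2 + 3*u**2 + 2/3)/4 - 4*log(u**2 + 2/3) is an antiderivative of f.
Check: d/du[-5*sqrt(u**4/2 + 3*u**2 + 2/3)/4 - 4*log(u**2 + 2/3)] = (-15*sqrt(6)*u**5 - 55*sqrt(6)*u**3 - 96*u*sqrt(3*u**4 + 18*u**2 + 4) - 30*sqrt(6)*u)/(12*u**2*sqrt(3*u**4 + 18*u**2 + 4) + 8*sqrt(3*u**4 + 18*u**2 + 4)) = f(u).
F(3) = -5*sqrt(2454)/24 - 4*log(29/3); F(1) = -25*sqrt(6)/24 - 4*log(5/3).
Integral = F(3) - F(1) = -5*sqrt(2454)/24 - 4*log(29/3) + 4*log(5/3) + 25*sqrt(6)/24.

Antiderivative: F(u) = -5*sqrt(u**4/2 + 3*u**2 + 2/3)/4 - 4*log(u**2 + 2/3); value = -5*sqrt(2454)/24 - 4*log(29/3) + 4*log(5/3) + 25*sqrt(6)/24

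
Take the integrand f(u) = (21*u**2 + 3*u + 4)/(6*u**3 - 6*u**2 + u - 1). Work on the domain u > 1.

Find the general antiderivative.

Check any antiderivative F(u) by computing F'(u) and comparing it with f(u).
Check: d/du[4*log(2*u - 2) - log(4*u**2 + 2/3)/4] = (21*u**2 + 3*u + 4)/(6*u**3 - 6*u**2 + u - 1) = f(u).

F(u) = 4*log(2*u - 2) - log(4*u**2 + 2/3)/4 + C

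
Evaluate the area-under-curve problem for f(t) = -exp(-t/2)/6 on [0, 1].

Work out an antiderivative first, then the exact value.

Antiderivative: F(t) = exp(-t/2)/3; value = -1/3 + exp(-1/2)/3

A candidate is checked by its d/dt: the result must match f(t).
F(t) = exp(-t/2)/3 is an antiderivative of f.
Check: d/dt[exp(-t/2)/3] = -exp(-t/2)/6 = f(t).
F(1) = exp(-1/2)/3; F(0) = 1/3.
Integral = F(1) - F(0) = -1/3 + exp(-1/2)/3.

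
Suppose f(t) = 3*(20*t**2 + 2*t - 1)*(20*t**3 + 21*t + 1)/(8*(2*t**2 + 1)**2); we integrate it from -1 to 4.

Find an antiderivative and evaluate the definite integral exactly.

Recognize the product-rule pattern: f = u'v + uv' with u = 3/(2*(2*t**2 + 1)), v = (-5*t**2 - t/2 + 1/4)**2, so integration by parts undoes it.
F(t) = 75*t**4/(4*t**2 + 2) + 15*t**3/(4*t**2 + 2) - 27*t**2/(16*t**2 + 8) - 3*t/(16*t**2 + 8) + 3/(64*t**2 + 32) is an antiderivative of f.
Check: d/dt[75*t**4/(4*t**2 + 2) + 15*t**3/(4*t**2 + 2) - 27*t**2/(16*t**2 + 8) - 3*t/(16*t**2 + 8) + 3/(64*t**2 + 32)] = (1200*t**5 + 120*t**4 + 1200*t**3 + 186*t**2 - 57*t - 3)/(32*t**4 + 32*t**2 + 8), which equals f(t).
F(4) = 106929/352; F(-1) = 289/32.
Integral = F(4) - F(-1) = 51875/176.

Antiderivative: F(t) = 75*t**4/(4*t**2 + 2) + 15*t**3/(4*t**2 + 2) - 27*t**2/(16*t**2 + 8) - 3*t/(16*t**2 + 8) + 3/(64*t**2 + 32); value = 51875/176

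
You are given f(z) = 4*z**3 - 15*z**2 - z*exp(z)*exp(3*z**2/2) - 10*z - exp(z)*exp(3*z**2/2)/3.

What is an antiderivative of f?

Integrate term by term and add the pieces.
Check: d/dz[z**4 - 5*z**3 - 5*z**2 - exp(3*z**2/2 + z)/3] = 4*z**3 - 15*z**2 - z*exp(z)*exp(3*z**2/2) - 10*z - exp(z)*exp(3*z**2/2)/3 = f(z).

An antiderivative is F(z) = z**4 - 5*z**3 - 5*z**2 - exp(3*z**2/2 + z)/3.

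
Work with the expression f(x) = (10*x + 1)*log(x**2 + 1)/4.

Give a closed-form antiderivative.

An antiderivative is F(x) = (-5*x**2 + x*(5*x + 1)*log(x**2 + 1) - 2*x + 5*log(x**2 + 1) + 2*atan(x))/4.

Any candidate F(x) must reproduce f(x) exactly when differentiated.
Check: d/dx[(-5*x**2 + x*(5*x + 1)*log(x**2 + 1) - 2*x + 5*log(x**2 + 1) + 2*atan(x))/4] = 5*x*log(x**2 + 1)/2 + log(x**2 + 1)/4, which equals f(x).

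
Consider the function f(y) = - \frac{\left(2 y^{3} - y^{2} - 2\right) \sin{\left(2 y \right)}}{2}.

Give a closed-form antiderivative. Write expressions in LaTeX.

Any candidate F(y) must reproduce f(y) exactly when differentiated.
Check: d/dy[\frac{4 y^{3} \cos{\left(2 y \right)} - 6 y^{2} \sin{\left(2 y \right)} - 2 y^{2} \cos{\left(2 y \right)} + 2 y \sin{\left(2 y \right)} - 6 y \cos{\left(2 y \right)} + 3 \sin{\left(2 y \right)} - 3 \cos{\left(2 y \right)}}{8}] = - y^{3} \sin{\left(2 y \right)} + \frac{y^{2} \sin{\left(2 y \right)}}{2} + \sin{\left(2 y \right)}, which equals f(y).

An antiderivative is F(y) = \frac{4 y^{3} \cos{\left(2 y \right)} - 6 y^{2} \sin{\left(2 y \right)} - 2 y^{2} \cos{\left(2 y \right)} + 2 y \sin{\left(2 y \right)} - 6 y \cos{\left(2 y \right)} + 3 \sin{\left(2 y \right)} - 3 \cos{\left(2 y \right)}}{8}.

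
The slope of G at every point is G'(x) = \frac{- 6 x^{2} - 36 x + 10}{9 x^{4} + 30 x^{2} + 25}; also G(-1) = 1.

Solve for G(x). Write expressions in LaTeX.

Recognize the product-rule pattern: G'(x) = u'v + uv' with u = \frac{1}{x^{2} + \frac{5}{3}}, v = \frac{2 x}{3} + 2, so integration by parts undoes it.
A general antiderivative is \frac{\frac{2 x}{3} + 2}{x^{2} + \frac{5}{3}} + C.
The condition gives C = 1 - (\frac{1}{2}) = \frac{1}{2}.
So G(x) = \frac{2 x}{3 x^{2} + 5} + \frac{1}{2} + \frac{2}{x^{2} + \frac{5}{3}}.
Check: d/dx[\frac{2 x}{3 x^{2} + 5} + \frac{1}{2} + \frac{2}{x^{2} + \frac{5}{3}}] = \frac{- 6 x^{2} - 36 x + 10}{9 x^{4} + 30 x^{2} + 25} = G'(x).

G(x) = \frac{2 x}{3 x^{2} + 5} + \frac{1}{2} + \frac{2}{x^{2} + \frac{5}{3}}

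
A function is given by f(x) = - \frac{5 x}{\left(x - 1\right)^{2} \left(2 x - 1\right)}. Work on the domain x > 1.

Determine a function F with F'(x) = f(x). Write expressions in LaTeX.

An antiderivative is F(x) = \frac{5 \left(x \log{\left(x - 1 \right)} - x \log{\left(x - \frac{1}{2} \right)} - \log{\left(x - 1 \right)} + \log{\left(x - \frac{1}{2} \right)} + 1\right)}{x - 1}.

Factor the denominator (\left(x - 1\right)^{2} \left(2 x - 1\right)) and decompose: f = - \frac{10}{2 x - 1} + \frac{5}{x - 1} - \frac{5}{\left(x - 1\right)^{2}}; each piece integrates to a log, atan, or power term.
Check: d/dx[\frac{5 \left(x \log{\left(x - 1 \right)} - x \log{\left(x - \frac{1}{2} \right)} - \log{\left(x - 1 \right)} + \log{\left(x - \frac{1}{2} \right)} + 1\right)}{x - 1}] = - \frac{5 x}{2 x^{3} - 5 x^{2} + 4 x - 1}, which equals f(x).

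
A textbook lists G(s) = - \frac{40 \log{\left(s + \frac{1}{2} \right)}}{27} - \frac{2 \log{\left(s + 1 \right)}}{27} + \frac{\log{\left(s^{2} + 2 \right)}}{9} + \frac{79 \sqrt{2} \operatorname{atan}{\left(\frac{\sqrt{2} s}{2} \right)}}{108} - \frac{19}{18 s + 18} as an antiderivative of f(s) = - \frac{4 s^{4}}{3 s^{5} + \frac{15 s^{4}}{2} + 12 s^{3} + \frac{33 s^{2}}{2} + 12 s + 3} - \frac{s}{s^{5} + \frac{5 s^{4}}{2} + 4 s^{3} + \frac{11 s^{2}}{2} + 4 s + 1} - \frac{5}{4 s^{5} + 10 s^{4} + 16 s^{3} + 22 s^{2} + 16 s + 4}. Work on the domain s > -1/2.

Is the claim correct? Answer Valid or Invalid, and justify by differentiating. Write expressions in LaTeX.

Valid. The derivative of G reproduces f.

d/ds[G] = \frac{- 16 s^{4} - 12 s - 15}{12 s^{5} + 30 s^{4} + 48 s^{3} + 66 s^{2} + 48 s + 12}
This equals f(s) exactly, so the claim holds.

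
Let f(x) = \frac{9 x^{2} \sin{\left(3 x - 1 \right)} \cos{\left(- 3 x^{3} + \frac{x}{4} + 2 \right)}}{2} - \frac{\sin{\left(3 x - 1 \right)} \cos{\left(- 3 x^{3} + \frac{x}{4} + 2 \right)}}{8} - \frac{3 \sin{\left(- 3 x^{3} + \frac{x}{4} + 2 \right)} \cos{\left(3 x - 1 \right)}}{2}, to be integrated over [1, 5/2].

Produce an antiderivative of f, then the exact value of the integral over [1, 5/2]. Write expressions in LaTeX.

f has the shape u'v + uv' for u = - \frac{\sin{\left(3 x - 1 \right)}}{2} and v = \sin{\left(- 3 x^{3} + \frac{x}{4} + 2 \right)} — it is the derivative of the product u*v.
F(x) = - \frac{\sin{\left(3 x - 1 \right)} \sin{\left(- 3 x^{3} + \frac{x}{4} + 2 \right)}}{2} is an antiderivative of f.
Check: d/dx[- \frac{\sin{\left(3 x - 1 \right)} \sin{\left(- 3 x^{3} + \frac{x}{4} + 2 \right)}}{2}] = \frac{9 x^{2} \sin{\left(3 x - 1 \right)} \cos{\left(- 3 x^{3} + \frac{x}{4} + 2 \right)}}{2} - \frac{\sin{\left(3 x - 1 \right)} \cos{\left(- 3 x^{3} + \frac{x}{4} + 2 \right)}}{8} - \frac{3 \sin{\left(- 3 x^{3} + \frac{x}{4} + 2 \right)} \cos{\left(3 x - 1 \right)}}{2} = f(x).
F(5/2) = \frac{\sin{\left(\frac{13}{2} \right)} \sin{\left(\frac{177}{4} \right)}}{2}; F(1) = \frac{\sin{\left(\frac{3}{4} \right)} \sin{\left(2 \right)}}{2}.
Integral = F(5/2) - F(1) = - \frac{\sin{\left(\frac{3}{4} \right)} \sin{\left(2 \right)}}{2} + \frac{\sin{\left(\frac{13}{2} \right)} \sin{\left(\frac{177}{4} \right)}}{2}.

Antiderivative: F(x) = - \frac{\sin{\left(3 x - 1 \right)} \sin{\left(- 3 x^{3} + \frac{x}{4} + 2 \right)}}{2}; value = - \frac{\sin{\left(\frac{3}{4} \right)} \sin{\left(2 \right)}}{2} + \frac{\sin{\left(\frac{13}{2} \right)} \sin{\left(\frac{177}{4} \right)}}{2}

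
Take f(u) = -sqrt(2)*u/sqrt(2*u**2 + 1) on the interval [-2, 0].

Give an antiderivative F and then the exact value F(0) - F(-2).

Antiderivative: F(u) = -sqrt(2)*sqrt(2*u**2 + 1)/2; value = sqrt(2)

The substitution w = 4*u**2 + 2 works: f is exactly (dF/dw)*(dw/du) for that inner function.
F(u) = -sqrt(2)*sqrt(2*u**2 + 1)/2 is an antiderivative of f.
Check: d/du[-sqrt(2)*sqrt(2*u**2 + 1)/2] = -sqrt(2)*u/sqrt(2*u**2 + 1) = f(u).
F(0) = -sqrt(2)/2; F(-2) = -3*sqrt(2)/2.
Integral = F(0) - F(-2) = sqrt(2).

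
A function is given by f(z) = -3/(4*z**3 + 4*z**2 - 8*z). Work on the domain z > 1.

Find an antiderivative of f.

Factor the denominator (4*z*(z - 1)*(z + 2)) and decompose: f = -1/(8*(z + 2)) - 1/(4*(z - 1)) + 3/(8*z); each piece integrates to a log, atan, or power term.
Check: d/dz[-(-3*log(z) + 2*log(z - 1) + log(z + 2))/8] = -3/(4*z**3 + 4*z**2 - 8*z) = f(z).

An antiderivative is F(z) = -(-3*log(z) + 2*log(z - 1) + log(z + 2))/8.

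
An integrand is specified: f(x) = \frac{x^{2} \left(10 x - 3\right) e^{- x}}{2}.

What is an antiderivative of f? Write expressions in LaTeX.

An antiderivative is F(x) = - \frac{\left(2 x + 3\right) \left(5 x^{2} + 6 x + 18\right) e^{- x}}{2}.

Recognize the product-rule pattern: f = u'v + uv' with u = - 5 x^{3} - \frac{27 x^{2}}{2} - 27 x - 27, v = e^{- x}, so integration by parts undoes it.
Check: d/dx[- \frac{\left(2 x + 3\right) \left(5 x^{2} + 6 x + 18\right) e^{- x}}{2}] = \frac{\left(10 x^{3} - 3 x^{2}\right) e^{- x}}{2}, which equals f(x).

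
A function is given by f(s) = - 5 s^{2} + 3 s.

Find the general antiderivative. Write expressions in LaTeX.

F(s) = - \frac{5 s^{3}}{3} + \frac{3 s^{2}}{2} + C

Integrate term by term and add the pieces.
Check: d/ds[- \frac{5 s^{3}}{3} + \frac{3 s^{2}}{2}] = - 5 s^{2} + 3 s = f(s).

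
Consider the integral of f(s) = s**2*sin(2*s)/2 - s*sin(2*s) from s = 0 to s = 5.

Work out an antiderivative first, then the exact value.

Integrate term by term and add the pieces.
F(s) = -s**2*cos(2*s)/4 + s*sin(2*s)/4 + s*cos(2*s)/2 - sin(2*s)/4 + cos(2*s)/8 is an antiderivative of f.
Check: d/ds[-s**2*cos(2*s)/4 + s*sin(2*s)/4 + s*cos(2*s)/2 - sin(2*s)/4 + cos(2*s)/8] = s**2*sin(2*s)/2 - s*sin(2*s) = f(s).
F(5) = sin(10) - 29*cos(10)/8; F(0) = 1/8.
Integral = F(5) - F(0) = sin(10) - 1/8 - 29*cos(10)/8.

Antiderivative: F(s) = -s**2*cos(2*s)/4 + s*sin(2*s)/4 + s*cos(2*s)/2 - sin(2*s)/4 + cos(2*s)/8; value = sin(10) - 1/8 - 29*cos(10)/8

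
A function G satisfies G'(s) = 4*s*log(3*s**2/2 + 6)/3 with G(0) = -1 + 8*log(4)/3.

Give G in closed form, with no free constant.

G(s) = (2*s**2*log(3*s**2/2 + 6) - 2*s**2 + 8*log(s**2 + 4) - 3)/3

A candidate passes only if d/ds[G] lands on the given G'(s) exactly.
A general antiderivative is 2*s**2*log(3*s**2/2 + 6)/3 - 2*s**2/3 + 8*log(s**2 + 4)/3 + C.
The condition gives C = -1 + 8*log(4)/3 - (8*log(4)/3) = -1.
So G(s) = (2*s**2*log(3*s**2/2 + 6) - 2*s**2 + 8*log(s**2 + 4) - 3)/3.
Check: d/ds[(2*s**2*log(3*s**2/2 + 6) - 2*s**2 + 8*log(s**2 + 4) - 3)/3] = 4*s*log(s**2/2 + 2)/3 + 4*s*log(3)/3, which equals G'(s).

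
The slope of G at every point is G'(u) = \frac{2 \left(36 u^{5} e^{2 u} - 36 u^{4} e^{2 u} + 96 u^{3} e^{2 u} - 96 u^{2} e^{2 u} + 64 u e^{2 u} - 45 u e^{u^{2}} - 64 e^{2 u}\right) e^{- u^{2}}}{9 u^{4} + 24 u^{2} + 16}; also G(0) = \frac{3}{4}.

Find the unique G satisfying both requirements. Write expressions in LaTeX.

Since d/du undoes antidifferentiation here, G(u) must give back the stated G'(u).
A general antiderivative is - 4 e^{- u^{2} + 2 u} + \frac{5}{2 \left(\frac{u^{2}}{2} + \frac{2}{3}\right)} + C.
The condition gives C = \frac{3}{4} - (- \frac{1}{4}) = 1.
So G(u) = - \frac{12 u^{2} e^{2 u} e^{- u^{2}} - 3 u^{2} + 16 e^{2 u} e^{- u^{2}} - 19}{3 u^{2} + 4}.
Check: d/du[- \frac{12 u^{2} e^{2 u} e^{- u^{2}} - 3 u^{2} + 16 e^{2 u} e^{- u^{2}} - 19}{3 u^{2} + 4}] = \frac{72 u^{5} e^{2 u} - 72 u^{4} e^{2 u} + 192 u^{3} e^{2 u} - 192 u^{2} e^{2 u} + 128 u e^{2 u} - 90 u e^{u^{2}} - 128 e^{2 u}}{9 u^{4} e^{u^{2}} + 24 u^{2} e^{u^{2}} + 16 e^{u^{2}}}, which equals G'(u).

G(u) = - \frac{12 u^{2} e^{2 u} e^{- u^{2}} - 3 u^{2} + 16 e^{2 u} e^{- u^{2}} - 19}{3 u^{2} + 4}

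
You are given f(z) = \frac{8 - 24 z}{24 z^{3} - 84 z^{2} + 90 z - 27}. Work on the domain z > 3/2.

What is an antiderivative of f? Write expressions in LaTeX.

An antiderivative is F(z) = \frac{\left(2 z - 3\right) \log{\left(z - \frac{3}{2} \right)} - \left(2 z - 3\right) \log{\left(z - \frac{1}{2} \right)} + 14}{6 \left(2 z - 3\right)}.

The denominator factors as 3 \left(2 z - 3\right)^{2} \left(2 z - 1\right); partial fractions split f into directly integrable pieces: - \frac{1}{3 \left(2 z - 1\right)} + \frac{1}{3 \left(2 z - 3\right)} - \frac{14}{3 \left(2 z - 3\right)^{2}}.
Check: d/dz[\frac{\left(2 z - 3\right) \log{\left(z - \frac{3}{2} \right)} - \left(2 z - 3\right) \log{\left(z - \frac{1}{2} \right)} + 14}{6 \left(2 z - 3\right)}] = \frac{8 - 24 z}{24 z^{3} - 84 z^{2} + 90 z - 27} = f(z).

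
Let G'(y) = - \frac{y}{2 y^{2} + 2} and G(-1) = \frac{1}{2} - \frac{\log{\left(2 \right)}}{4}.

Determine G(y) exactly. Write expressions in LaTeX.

The substitution u = y^{2} + 1 works: G'(y) is exactly (dG/du)*(du/dy) for that inner function.
A general antiderivative is - \frac{\log{\left(y^{2} + 1 \right)}}{4} + C.
The condition gives C = \frac{1}{2} - \frac{\log{\left(2 \right)}}{4} - (- \frac{\log{\left(2 \right)}}{4}) = \frac{1}{2}.
So G(y) = \frac{2 - \log{\left(y^{2} + 1 \right)}}{4}.
Check: d/dy[\frac{2 - \log{\left(y^{2} + 1 \right)}}{4}] = - \frac{y}{2 y^{2} + 2} = G'(y).

G(y) = \frac{2 - \log{\left(y^{2} + 1 \right)}}{4}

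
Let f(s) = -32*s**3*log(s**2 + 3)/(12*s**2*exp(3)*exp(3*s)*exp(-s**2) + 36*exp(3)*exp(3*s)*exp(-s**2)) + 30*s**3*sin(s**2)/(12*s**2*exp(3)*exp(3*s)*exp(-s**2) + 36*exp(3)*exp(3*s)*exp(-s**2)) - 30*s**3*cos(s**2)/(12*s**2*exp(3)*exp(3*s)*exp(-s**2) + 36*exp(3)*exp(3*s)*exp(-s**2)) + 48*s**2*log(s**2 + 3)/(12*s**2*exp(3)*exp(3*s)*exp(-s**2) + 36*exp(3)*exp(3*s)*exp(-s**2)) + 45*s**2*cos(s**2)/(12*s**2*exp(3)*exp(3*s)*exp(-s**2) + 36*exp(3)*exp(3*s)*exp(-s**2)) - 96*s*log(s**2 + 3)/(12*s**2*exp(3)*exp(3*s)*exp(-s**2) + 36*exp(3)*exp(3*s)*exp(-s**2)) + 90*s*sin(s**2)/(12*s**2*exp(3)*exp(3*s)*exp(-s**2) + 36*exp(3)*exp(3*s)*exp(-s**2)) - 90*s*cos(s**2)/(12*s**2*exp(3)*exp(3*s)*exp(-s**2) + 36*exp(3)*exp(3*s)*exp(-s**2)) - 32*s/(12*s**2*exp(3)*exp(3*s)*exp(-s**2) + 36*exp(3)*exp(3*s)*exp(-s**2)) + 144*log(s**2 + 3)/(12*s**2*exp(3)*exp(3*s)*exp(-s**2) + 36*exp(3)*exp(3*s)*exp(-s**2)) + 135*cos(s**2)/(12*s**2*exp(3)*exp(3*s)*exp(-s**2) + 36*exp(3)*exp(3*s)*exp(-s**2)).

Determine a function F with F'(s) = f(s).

Recognize the product-rule pattern: f = u'v + uv' with u = -4*log(s**2 + 3)/3 - 5*cos(s**2)/4, v = exp(s**2 - 3*s - 3), so integration by parts undoes it.
Check: d/ds[(-16*log(s**2 + 3) - 15*cos(s**2))*exp(-3)*exp(-3*s)*exp(s**2)/12] = (-32*s**3*exp(s**2)*log(s**2 + 3) + 30*s**3*exp(s**2)*sin(s**2) - 30*s**3*exp(s**2)*cos(s**2) + 48*s**2*exp(s**2)*log(s**2 + 3) + 45*s**2*exp(s**2)*cos(s**2) - 96*s*exp(s**2)*log(s**2 + 3) + 90*s*exp(s**2)*sin(s**2) - 90*s*exp(s**2)*cos(s**2) - 32*s*exp(s**2) + 144*exp(s**2)*log(s**2 + 3) + 135*exp(s**2)*cos(s**2))/(12*s**2*exp(3)*exp(3*s) + 36*exp(3)*exp(3*s)), which equals f(s).

An antiderivative is F(s) = (-16*log(s**2 + 3) - 15*cos(s**2))*exp(-3)*exp(-3*s)*exp(s**2)/12.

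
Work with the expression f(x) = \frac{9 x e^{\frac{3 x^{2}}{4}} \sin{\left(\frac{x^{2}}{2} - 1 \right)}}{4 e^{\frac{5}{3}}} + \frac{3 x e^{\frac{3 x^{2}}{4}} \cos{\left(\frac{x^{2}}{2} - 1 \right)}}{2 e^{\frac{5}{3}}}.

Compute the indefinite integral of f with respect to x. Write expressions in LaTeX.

F(x) = \frac{3 e^{\frac{3 x^{2}}{4} - \frac{5}{3}} \sin{\left(\frac{x^{2}}{2} - 1 \right)}}{2} + C

f has the shape u'v + uv' for u = \frac{3 e^{\frac{3 x^{2}}{4} - \frac{5}{3}}}{2} and v = \sin{\left(\frac{x^{2}}{2} - 1 \right)} — it is the derivative of the product u*v.
Check: d/dx[\frac{3 e^{\frac{3 x^{2}}{4} - \frac{5}{3}} \sin{\left(\frac{x^{2}}{2} - 1 \right)}}{2}] = \frac{9 x e^{\frac{3 x^{2}}{4}} \sin{\left(\frac{x^{2}}{2} - 1 \right)}}{4 e^{\frac{5}{3}}} + \frac{3 x e^{\frac{3 x^{2}}{4}} \cos{\left(\frac{x^{2}}{2} - 1 \right)}}{2 e^{\frac{5}{3}}} = f(x).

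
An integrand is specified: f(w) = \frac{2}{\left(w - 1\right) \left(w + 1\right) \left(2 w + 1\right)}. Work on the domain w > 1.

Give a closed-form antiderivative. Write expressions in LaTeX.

Factor the denominator (\left(w - 1\right) \left(w + 1\right) \left(2 w + 1\right)) and decompose: f = - \frac{8}{3 \left(2 w + 1\right)} + \frac{1}{w + 1} + \frac{1}{3 \left(w - 1\right)}; each piece integrates to a log, atan, or power term.
Check: d/dw[\frac{\log{\left(w - 1 \right)}}{3} - \frac{4 \log{\left(w + \frac{1}{2} \right)}}{3} + \log{\left(w + 1 \right)}] = \frac{2}{2 w^{3} + w^{2} - 2 w - 1}, which equals f(w).

An antiderivative is F(w) = \frac{\log{\left(w - 1 \right)}}{3} - \frac{4 \log{\left(w + \frac{1}{2} \right)}}{3} + \log{\left(w + 1 \right)}.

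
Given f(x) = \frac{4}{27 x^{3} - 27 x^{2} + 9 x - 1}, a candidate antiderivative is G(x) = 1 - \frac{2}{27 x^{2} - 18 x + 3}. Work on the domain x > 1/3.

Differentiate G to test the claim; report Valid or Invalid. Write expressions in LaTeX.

Valid - the claim checks out under differentiation.

d/dx[G] = \frac{4}{27 x^{3} - 27 x^{2} + 9 x - 1}
This equals f(x) exactly, so the claim holds.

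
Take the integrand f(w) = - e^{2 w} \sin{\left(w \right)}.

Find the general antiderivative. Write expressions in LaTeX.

F(w) = - \frac{2 e^{2 w} \sin{\left(w \right)}}{5} + \frac{e^{2 w} \cos{\left(w \right)}}{5} + C

Check any antiderivative F(w) by computing F'(w) and comparing it with f(w).
Check: d/dw[- \frac{2 e^{2 w} \sin{\left(w \right)}}{5} + \frac{e^{2 w} \cos{\left(w \right)}}{5}] = - e^{2 w} \sin{\left(w \right)} = f(w).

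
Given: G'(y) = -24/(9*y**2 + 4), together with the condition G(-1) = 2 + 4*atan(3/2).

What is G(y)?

Check a candidate G(y) by differentiating: d/dy[G] must match the given G'(y).
A general antiderivative is -4*atan(3*y/2) + C.
The condition gives C = 2 + 4*atan(3/2) - (4*atan(3/2)) = 2.
So G(y) = 2 - 4*atan(3*y/2).
Check: d/dy[2 - 4*atan(3*y/2)] = -24/(9*y**2 + 4) = G'(y).

G(y) = 2 - 4*atan(3*y/2)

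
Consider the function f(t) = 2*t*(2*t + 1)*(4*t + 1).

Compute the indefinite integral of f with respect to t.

F(t) = t**2*(-2*t - 1)**2 + C

f matches the chain-rule pattern g'(h)*h' with inner function h(t) = -2*t**2 - t; substituting u = h(t) collapses the integral.
Check: d/dt[t**2*(-2*t - 1)**2] = 16*t**3 + 12*t**2 + 2*t, which equals f(t).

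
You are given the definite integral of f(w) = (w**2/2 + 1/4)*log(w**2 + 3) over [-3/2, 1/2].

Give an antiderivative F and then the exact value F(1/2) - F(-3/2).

Antiderivative: F(w) = (-4*w**3 + 3*w*(2*w**2 + 3)*log(w**2 + 3) + 18*w - 18*sqrt(3)*atan(sqrt(3)*w/3))/36; value = -sqrt(3)*atan(sqrt(3)/2)/2 - sqrt(3)*atan(sqrt(3)/6)/2 + 7*log(13/4)/48 + 11/18 + 15*log(21/4)/16

Check any antiderivative F(w) by computing F'(w) and comparing it with f(w).
F(w) = (-4*w**3 + 3*w*(2*w**2 + 3)*log(w**2 + 3) + 18*w - 18*sqrt(3)*atan(sqrt(3)*w/3))/36 is an antiderivative of f.
Check: d/dw[(-4*w**3 + 3*w*(2*w**2 + 3)*log(w**2 + 3) + 18*w - 18*sqrt(3)*atan(sqrt(3)*w/3))/36] = w**2*log(w**2 + 3)/2 + log(w**2 + 3)/4, which equals f(w).
F(1/2) = -sqrt(3)*atan(sqrt(3)/6)/2 + 7*log(13/4)/48 + 17/72; F(-3/2) = -15*log(21/4)/16 - 3/8 + sqrt(3)*atan(sqrt(3)/2)/2.
Integral = F(1/2) - F(-3/2) = -sqrt(3)*atan(sqrt(3)/2)/2 - sqrt(3)*atan(sqrt(3)/6)/2 + 7*log(13/4)/48 + 11/18 + 15*log(21/4)/16.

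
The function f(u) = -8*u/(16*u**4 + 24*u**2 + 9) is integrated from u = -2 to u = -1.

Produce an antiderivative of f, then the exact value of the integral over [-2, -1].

Antiderivative: F(u) = 1/(4*u**2 + 3); value = 12/133

The substitution w = 4*u**2 + 3 works: f is exactly (dF/dw)*(dw/du) for that inner function.
F(u) = 1/(4*u**2 + 3) is an antiderivative of f.
Check: d/du[1/(4*u**2 + 3)] = -8*u/(16*u**4 + 24*u**2 + 9) = f(u).
F(-1) = 1/7; F(-2) = 1/19.
Integral = F(-1) - F(-2) = 12/133.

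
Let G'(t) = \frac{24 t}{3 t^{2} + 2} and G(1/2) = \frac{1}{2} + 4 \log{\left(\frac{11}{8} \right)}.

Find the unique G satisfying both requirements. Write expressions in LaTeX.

G(t) = \frac{8 \log{\left(\frac{3 t^{2}}{2} + 1 \right)} + 1}{2}

The substitution u = \frac{3 t^{2}}{2} + 1 works: G'(t) is exactly (dG/du)*(du/dt) for that inner function.
A general antiderivative is 4 \log{\left(\frac{3 t^{2}}{2} + 1 \right)} + C.
The condition gives C = \frac{1}{2} + 4 \log{\left(\frac{11}{8} \right)} - (4 \log{\left(\frac{11}{8} \right)}) = \frac{1}{2}.
So G(t) = \frac{8 \log{\left(\frac{3 t^{2}}{2} + 1 \right)} + 1}{2}.
Check: d/dt[\frac{8 \log{\left(\frac{3 t^{2}}{2} + 1 \right)} + 1}{2}] = \frac{24 t}{3 t^{2} + 2} = G'(t).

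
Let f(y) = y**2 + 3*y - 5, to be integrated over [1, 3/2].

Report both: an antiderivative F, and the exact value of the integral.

The integrand splits into summands that can be handled one at a time.
F(y) = y**3/3 + 3*y**2/2 - 5*y is an antiderivative of f.
Check: d/dy[y**3/3 + 3*y**2/2 - 5*y] = y**2 + 3*y - 5 = f(y).
F(3/2) = -3; F(1) = -19/6.
Integral = F(3/2) - F(1) = 1/6.

Antiderivative: F(y) = y**3/3 + 3*y**2/2 - 5*y; value = 1/6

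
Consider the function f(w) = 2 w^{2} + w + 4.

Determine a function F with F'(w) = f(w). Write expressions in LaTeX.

Integrate term by term and add the pieces.
Check: d/dw[\frac{w \left(4 w^{2} + 3 w + 24\right)}{6}] = 2 w^{2} + w + 4 = f(w).

An antiderivative is F(w) = \frac{w \left(4 w^{2} + 3 w + 24\right)}{6}.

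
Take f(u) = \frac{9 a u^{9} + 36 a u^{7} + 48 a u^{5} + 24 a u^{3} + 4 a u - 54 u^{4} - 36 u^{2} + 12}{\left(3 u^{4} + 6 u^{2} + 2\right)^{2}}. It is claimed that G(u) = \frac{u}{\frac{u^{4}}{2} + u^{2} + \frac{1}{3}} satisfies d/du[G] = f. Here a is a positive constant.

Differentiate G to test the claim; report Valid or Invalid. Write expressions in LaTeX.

Invalid: d/du[G] - f = - a u, which is not 0.

d/du[G] = \frac{- 54 u^{4} - 36 u^{2} + 12}{9 u^{8} + 36 u^{6} + 48 u^{4} + 24 u^{2} + 4}
d/du[G] - f(u) = - a u != 0.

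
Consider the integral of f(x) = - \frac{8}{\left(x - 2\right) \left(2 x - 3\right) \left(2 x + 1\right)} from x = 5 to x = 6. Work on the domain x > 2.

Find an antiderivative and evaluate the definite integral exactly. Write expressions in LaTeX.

Factor the denominator (\left(x - 2\right) \left(2 x - 3\right) \left(2 x + 1\right)) and decompose: f = - \frac{4}{5 \left(2 x + 1\right)} + \frac{4}{2 x - 3} - \frac{8}{5 \left(x - 2\right)}; each piece integrates to a log, atan, or power term.
F(x) = - \frac{8 \log{\left(x - 2 \right)}}{5} + 2 \log{\left(x - \frac{3}{2} \right)} - \frac{2 \log{\left(x + \frac{1}{2} \right)}}{5} is an antiderivative of f.
Check: d/dx[- \frac{8 \log{\left(x - 2 \right)}}{5} + 2 \log{\left(x - \frac{3}{2} \right)} - \frac{2 \log{\left(x + \frac{1}{2} \right)}}{5}] = - \frac{8}{4 x^{3} - 12 x^{2} + 5 x + 6}, which equals f(x).
F(6) = - \frac{8 \log{\left(4 \right)}}{5} - \frac{2 \log{\left(\frac{13}{2} \right)}}{5} + 2 \log{\left(\frac{9}{2} \right)}; F(5) = - \frac{8 \log{\left(3 \right)}}{5} - \frac{2 \log{\left(\frac{11}{2} \right)}}{5} + 2 \log{\left(\frac{7}{2} \right)}.
Integral = F(6) - F(5) = - 2 \log{\left(\frac{7}{2} \right)} - \frac{8 \log{\left(4 \right)}}{5} - \frac{2 \log{\left(\frac{13}{2} \right)}}{5} + \frac{2 \log{\left(\frac{11}{2} \right)}}{5} + \frac{8 \log{\left(3 \right)}}{5} + 2 \log{\left(\frac{9}{2} \right)}.

Antiderivative: F(x) = - \frac{8 \log{\left(x - 2 \right)}}{5} + 2 \log{\left(x - \frac{3}{2} \right)} - \frac{2 \log{\left(x + \frac{1}{2} \right)}}{5}; value = - 2 \log{\left(\frac{7}{2} \right)} - \frac{8 \log{\left(4 \right)}}{5} - \frac{2 \log{\left(\frac{13}{2} \right)}}{5} + \frac{2 \log{\left(\frac{11}{2} \right)}}{5} + \frac{8 \log{\left(3 \right)}}{5} + 2 \log{\left(\frac{9}{2} \right)}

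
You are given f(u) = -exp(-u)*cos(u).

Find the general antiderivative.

F(u) = (-sin(u) + cos(u))*exp(-u)/2 + C

For F(u) to be correct the identity F'(u) - f(u) = 0 must hold.
Check: d/du[(-sin(u) + cos(u))*exp(-u)/2] = -exp(-u)*cos(u) = f(u).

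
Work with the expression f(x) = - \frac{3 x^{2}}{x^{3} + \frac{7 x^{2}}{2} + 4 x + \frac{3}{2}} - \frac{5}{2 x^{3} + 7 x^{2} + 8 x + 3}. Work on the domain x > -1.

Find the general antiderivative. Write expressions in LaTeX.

F(x) = \frac{34 \left(x + 1\right) \log{\left(x + 1 \right)} - 37 \left(x + 1\right) \log{\left(x + \frac{3}{2} \right)} + 11}{x + 1} + C

The denominator factors as \left(x + 1\right)^{2} \left(2 x + 3\right); partial fractions split f into directly integrable pieces: - \frac{74}{2 x + 3} + \frac{34}{x + 1} - \frac{11}{\left(x + 1\right)^{2}}.
Check: d/dx[\frac{34 \left(x + 1\right) \log{\left(x + 1 \right)} - 37 \left(x + 1\right) \log{\left(x + \frac{3}{2} \right)} + 11}{x + 1}] = \frac{- 6 x^{2} - 5}{2 x^{3} + 7 x^{2} + 8 x + 3}, which equals f(x).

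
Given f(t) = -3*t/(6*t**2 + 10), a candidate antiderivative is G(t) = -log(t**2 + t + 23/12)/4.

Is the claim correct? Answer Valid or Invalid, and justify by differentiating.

d/dt[G] = (-6*t - 3)/(12*t**2 + 12*t + 23)
d/dt[G] - f(t) = (18*t**2 + 9*t - 30)/(72*t**4 + 72*t**3 + 258*t**2 + 120*t + 230) != 0.

Invalid: d/dt[G] - f = (18*t**2 + 9*t - 30)/(72*t**4 + 72*t**3 + 258*t**2 + 120*t + 230), which is not 0.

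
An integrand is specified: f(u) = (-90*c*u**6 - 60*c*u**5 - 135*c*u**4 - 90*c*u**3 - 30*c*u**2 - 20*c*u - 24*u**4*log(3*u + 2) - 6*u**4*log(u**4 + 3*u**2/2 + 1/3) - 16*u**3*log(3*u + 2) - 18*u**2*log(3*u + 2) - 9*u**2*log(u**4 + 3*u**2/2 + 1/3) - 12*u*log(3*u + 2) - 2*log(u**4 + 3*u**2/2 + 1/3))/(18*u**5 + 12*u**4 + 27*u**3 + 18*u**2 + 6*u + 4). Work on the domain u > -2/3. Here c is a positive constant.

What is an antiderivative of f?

Recover f(u) by differentiating a candidate F(u); any mismatch rules it out.
Check: d/du[(-15*c*u**2 - 2*log(3*u + 2)*log(u**4 + 3*u**2/2 + 1/3))/6] = (-90*c*u**6 - 60*c*u**5 - 135*c*u**4 - 90*c*u**3 - 30*c*u**2 - 20*c*u - 24*u**4*log(3*u + 2) - 6*u**4*log(u**4 + 3*u**2/2 + 1/3) - 16*u**3*log(3*u + 2) - 18*u**2*log(3*u + 2) - 9*u**2*log(u**4 + 3*u**2/2 + 1/3) - 12*u*log(3*u + 2) - 2*log(u**4 + 3*u**2/2 + 1/3))/(18*u**5 + 12*u**4 + 27*u**3 + 18*u**2 + 6*u + 4) = f(u).

An antiderivative is F(u) = (-15*c*u**2 - 2*log(3*u + 2)*log(u**4 + 3*u**2/2 + 1/3))/6.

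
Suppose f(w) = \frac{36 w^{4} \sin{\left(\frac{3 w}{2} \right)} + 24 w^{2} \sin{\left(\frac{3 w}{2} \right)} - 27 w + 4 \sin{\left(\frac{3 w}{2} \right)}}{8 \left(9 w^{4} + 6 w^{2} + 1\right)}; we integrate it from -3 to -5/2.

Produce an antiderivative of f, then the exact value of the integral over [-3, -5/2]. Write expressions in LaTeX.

A candidate is checked by its d/dw: the result must match f(w).
F(w) = \frac{- 16 \left(3 w^{2} + 1\right) \cos{\left(\frac{3 w}{2} \right)} + 27}{48 \left(3 w^{2} + 1\right)} is an antiderivative of f.
Check: d/dw[\frac{- 16 \left(3 w^{2} + 1\right) \cos{\left(\frac{3 w}{2} \right)} + 27}{48 \left(3 w^{2} + 1\right)}] = \frac{36 w^{4} \sin{\left(\frac{3 w}{2} \right)} + 24 w^{2} \sin{\left(\frac{3 w}{2} \right)} - 27 w + 4 \sin{\left(\frac{3 w}{2} \right)}}{72 w^{4} + 48 w^{2} + 8}, which equals f(w).
F(-5/2) = \frac{9}{316} - \frac{\cos{\left(\frac{15}{4} \right)}}{3}; F(-3) = \frac{9}{448} - \frac{\cos{\left(\frac{9}{2} \right)}}{3}.
Integral = F(-5/2) - F(-3) = \frac{\cos{\left(\frac{9}{2} \right)}}{3} + \frac{297}{35392} - \frac{\cos{\left(\frac{15}{4} \right)}}{3}.

Antiderivative: F(w) = \frac{- 16 \left(3 w^{2} + 1\right) \cos{\left(\frac{3 w}{2} \right)} + 27}{48 \left(3 w^{2} + 1\right)}; value = \frac{\cos{\left(\frac{9}{2} \right)}}{3} + \frac{297}{35392} - \frac{\cos{\left(\frac{15}{4} \right)}}{3}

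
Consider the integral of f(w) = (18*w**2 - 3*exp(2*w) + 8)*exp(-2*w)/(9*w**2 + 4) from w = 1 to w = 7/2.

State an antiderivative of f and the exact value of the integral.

Antiderivative: F(w) = -atan(3*w/2)/2 - exp(-2*w); value = -atan(21/4)/2 - exp(-7) + exp(-2) + atan(3/2)/2

Differentiate the proposed F(w) back; it has to land on f(w) exactly.
F(w) = -atan(3*w/2)/2 - exp(-2*w) is an antiderivative of f.
Check: d/dw[-atan(3*w/2)/2 - exp(-2*w)] = (18*w**2 - 3*exp(2*w) + 8)/(9*w**2*exp(2*w) + 4*exp(2*w)), which equals f(w).
F(7/2) = -atan(21/4)/2 - exp(-7); F(1) = -atan(3/2)/2 - exp(-2).
Integral = F(7/2) - F(1) = -atan(21/4)/2 - exp(-7) + exp(-2) + atan(3/2)/2.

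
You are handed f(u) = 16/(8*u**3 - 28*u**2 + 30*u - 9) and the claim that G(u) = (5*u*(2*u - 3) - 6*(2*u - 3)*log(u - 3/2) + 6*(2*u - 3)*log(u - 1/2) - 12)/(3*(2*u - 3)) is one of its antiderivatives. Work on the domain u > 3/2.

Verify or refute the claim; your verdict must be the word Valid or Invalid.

Invalid: d/du[G] - f = 5/3, which is not 0.

d/du[G] = (40*u**3 - 140*u**2 + 150*u + 3)/(24*u**3 - 84*u**2 + 90*u - 27)
d/du[G] - f(u) = 5/3 != 0.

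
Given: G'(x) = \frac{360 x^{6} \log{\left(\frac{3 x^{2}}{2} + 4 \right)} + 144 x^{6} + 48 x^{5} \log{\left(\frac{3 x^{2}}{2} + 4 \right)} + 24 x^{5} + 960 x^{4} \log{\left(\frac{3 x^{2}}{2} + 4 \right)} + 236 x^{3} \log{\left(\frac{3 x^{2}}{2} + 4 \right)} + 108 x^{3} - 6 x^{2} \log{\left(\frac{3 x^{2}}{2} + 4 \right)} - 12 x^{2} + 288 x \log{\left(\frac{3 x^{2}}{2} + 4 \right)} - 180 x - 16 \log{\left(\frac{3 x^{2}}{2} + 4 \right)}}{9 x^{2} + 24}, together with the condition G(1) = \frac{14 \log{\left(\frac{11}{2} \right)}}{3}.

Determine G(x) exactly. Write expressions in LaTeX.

G(x) = - 2 \left(- 4 x^{5} - \frac{2 x^{4}}{3} - 3 x^{2} + \frac{x}{3} + 5\right) \log{\left(\frac{3 x^{2}}{2} + 4 \right)}

Recognize the product-rule pattern: G'(x) = u'v + uv' with u = 8 x^{5} + \frac{4 x^{4}}{3} + 6 x^{2} - \frac{2 x}{3} - 10, v = \log{\left(\frac{3 x^{2}}{2} + 4 \right)}, so integration by parts undoes it.
A general antiderivative is - 2 \left(- 4 x^{5} - \frac{2 x^{4}}{3} - 3 x^{2} + \frac{x}{3} + 5\right) \log{\left(\frac{3 x^{2}}{2} + 4 \right)} + C.
The condition gives C = \frac{14 \log{\left(\frac{11}{2} \right)}}{3} - (\frac{14 \log{\left(\frac{11}{2} \right)}}{3}) = 0.
So G(x) = - 2 \left(- 4 x^{5} - \frac{2 x^{4}}{3} - 3 x^{2} + \frac{x}{3} + 5\right) \log{\left(\frac{3 x^{2}}{2} + 4 \right)}.
Check: d/dx[- 2 \left(- 4 x^{5} - \frac{2 x^{4}}{3} - 3 x^{2} + \frac{x}{3} + 5\right) \log{\left(\frac{3 x^{2}}{2} + 4 \right)}] = \frac{360 x^{6} \log{\left(\frac{3 x^{2}}{2} + 4 \right)} + 144 x^{6} + 48 x^{5} \log{\left(\frac{3 x^{2}}{2} + 4 \right)} + 24 x^{5} + 960 x^{4} \log{\left(\frac{3 x^{2}}{2} + 4 \right)} + 236 x^{3} \log{\left(\frac{3 x^{2}}{2} + 4 \right)} + 108 x^{3} - 6 x^{2} \log{\left(\frac{3 x^{2}}{2} + 4 \right)} - 12 x^{2} + 288 x \log{\left(\frac{3 x^{2}}{2} + 4 \right)} - 180 x - 16 \log{\left(\frac{3 x^{2}}{2} + 4 \right)}}{9 x^{2} + 24} = G'(x).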